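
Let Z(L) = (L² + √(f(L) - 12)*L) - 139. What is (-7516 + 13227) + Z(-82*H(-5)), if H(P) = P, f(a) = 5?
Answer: 173672 + 410*I*√7 ≈ 1.7367e+5 + 1084.8*I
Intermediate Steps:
Z(L) = -139 + L² + I*L*√7 (Z(L) = (L² + √(5 - 12)*L) - 139 = (L² + √(-7)*L) - 139 = (L² + (I*√7)*L) - 139 = (L² + I*L*√7) - 139 = -139 + L² + I*L*√7)
(-7516 + 13227) + Z(-82*H(-5)) = (-7516 + 13227) + (-139 + (-82*(-5))² + I*(-82*(-5))*√7) = 5711 + (-139 + 410² + I*410*√7) = 5711 + (-139 + 168100 + 410*I*√7) = 5711 + (167961 + 410*I*√7) = 173672 + 410*I*√7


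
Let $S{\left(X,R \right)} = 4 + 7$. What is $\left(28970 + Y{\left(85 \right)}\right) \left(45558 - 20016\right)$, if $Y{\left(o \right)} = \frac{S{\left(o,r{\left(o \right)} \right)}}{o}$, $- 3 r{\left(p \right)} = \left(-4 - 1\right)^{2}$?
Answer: $\frac{62896178862}{85} \approx 7.3995 \cdot 10^{8}$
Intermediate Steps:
$r{\left(p \right)} = - \frac{25}{3}$ ($r{\left(p \right)} = - \frac{\left(-4 - 1\right)^{2}}{3} = - \frac{\left(-5\right)^{2}}{3} = \left(- \frac{1}{3}\right) 25 = - \frac{25}{3}$)
$S{\left(X,R \right)} = 11$
$Y{\left(o \right)} = \frac{11}{o}$
$\left(28970 + Y{\left(85 \right)}\right) \left(45558 - 20016\right) = \left(28970 + \frac{11}{85}\right) \left(45558 - 20016\right) = \left(28970 + 11 \cdot \frac{1}{85}\right) 25542 = \left(28970 + \frac{11}{85}\right) 25542 = \frac{2462461}{85} \cdot 25542 = \frac{62896178862}{85}$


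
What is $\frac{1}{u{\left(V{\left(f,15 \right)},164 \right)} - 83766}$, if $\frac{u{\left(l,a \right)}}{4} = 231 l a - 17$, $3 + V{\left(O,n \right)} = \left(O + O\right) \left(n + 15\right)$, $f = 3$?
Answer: $\frac{1}{26738038} \approx 3.74 \cdot 10^{-8}$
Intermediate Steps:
$V{\left(O,n \right)} = -3 + 2 O \left(15 + n\right)$ ($V{\left(O,n \right)} = -3 + \left(O + O\right) \left(n + 15\right) = -3 + 2 O \left(15 + n\right)$)
$u{\left(l,a \right)} = -68 + 924 a l$ ($u{\left(l,a \right)} = 4 \left(231 l a - 17\right) = 4 \left(231 a l - 17\right) = 4 \left(-17 + 231 a l\right) = -68 + 924 a l$)
$\frac{1}{u{\left(V{\left(f,15 \right)},164 \right)} - 83766} = \frac{1}{\left(-68 + 924 \cdot 164 \left(-3 + 30 \cdot 3 + 2 \cdot 3 \cdot 15\right)\right) - 83766} = \frac{1}{\left(-68 + 924 \cdot 164 \left(-3 + 90 + 90\right)\right) - 83766} = \frac{1}{\left(-68 + 924 \cdot 164 \cdot 177\right) - 83766} = \frac{1}{\left(-68 + 26821872\right) - 83766} = \frac{1}{26821804 - 83766} = \frac{1}{26738038}$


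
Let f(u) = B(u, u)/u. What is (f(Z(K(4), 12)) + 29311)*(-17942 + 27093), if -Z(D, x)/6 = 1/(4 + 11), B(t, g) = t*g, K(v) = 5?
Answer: 1341106503/5 ≈ 2.6822e+8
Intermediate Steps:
B(t, g) = g*t
Z(D, x) = -2/5 (Z(D, x) = -6/(4 + 11) = -6/15 = -6*1/15 = -2/5)
f(u) = u (f(u) = (u*u)/u = u**2/u = u)
(f(Z(K(4), 12)) + 29311)*(-17942 + 27093) = (-2/5 + 29311)*(-17942 + 27093) = (146553/5)*9151 = 1341106503/5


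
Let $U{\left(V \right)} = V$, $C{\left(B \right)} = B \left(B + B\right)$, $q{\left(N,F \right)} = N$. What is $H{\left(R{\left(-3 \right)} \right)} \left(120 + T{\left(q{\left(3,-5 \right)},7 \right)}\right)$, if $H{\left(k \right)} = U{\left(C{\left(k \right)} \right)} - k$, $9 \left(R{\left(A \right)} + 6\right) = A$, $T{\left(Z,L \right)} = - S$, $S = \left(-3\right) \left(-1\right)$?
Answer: $10127$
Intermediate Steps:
$C{\left(B \right)} = 2 B^{2}$ ($C{\left(B \right)} = B 2 B = 2 B^{2}$)
$S = 3$
$T{\left(Z,L \right)} = -3$ ($T{\left(Z,L \right)} = \left(-1\right) 3 = -3$)
$R{\left(A \right)} = -6 + \frac{A}{9}$
$H{\left(k \right)} = - k + 2 k^{2}$ ($H{\left(k \right)} = 2 k^{2} - k = - k + 2 k^{2}$)
$H{\left(R{\left(-3 \right)} \right)} \left(120 + T{\left(q{\left(3,-5 \right)},7 \right)}\right) = \left(-6 + \frac{1}{9} \left(-3\right)\right) \left(-1 + 2 \left(-6 + \frac{1}{9} \left(-3\right)\right)\right) \left(120 - 3\right) = \left(-6 - \frac{1}{3}\right) \left(-1 + 2 \left(-6 - \frac{1}{3}\right)\right) 117 = - \frac{19 \left(-1 + 2 \left(- \frac{19}{3}\right)\right)}{3} \cdot 117 = - \frac{19 \left(-1 - \frac{38}{3}\right)}{3} \cdot 117 = \left(- \frac{19}{3}\right) \left(- \frac{41}{3}\right) 117 = \frac{779}{9} \cdot 117 = 10127$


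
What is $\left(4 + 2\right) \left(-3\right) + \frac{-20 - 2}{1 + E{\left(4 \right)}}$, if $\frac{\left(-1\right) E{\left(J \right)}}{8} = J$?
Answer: $- \frac{536}{31} \approx -17.29$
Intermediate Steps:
$E{\left(J \right)} = - 8 J$
$\left(4 + 2\right) \left(-3\right) + \frac{-20 - 2}{1 + E{\left(4 \right)}} = \left(4 + 2\right) \left(-3\right) + \frac{-20 - 2}{1 - 32} = 6 \left(-3\right) - \frac{22}{1 - 32} = -18 - \frac{22}{-31} = -18 - - \frac{22}{31} = -18 + \frac{22}{31} = - \frac{536}{31}$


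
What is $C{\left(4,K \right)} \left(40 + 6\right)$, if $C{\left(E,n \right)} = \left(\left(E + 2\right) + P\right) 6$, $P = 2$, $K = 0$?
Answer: $2208$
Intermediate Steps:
$C{\left(E,n \right)} = 24 + 6 E$ ($C{\left(E,n \right)} = \left(\left(E + 2\right) + 2\right) 6 = \left(\left(2 + E\right) + 2\right) 6 = \left(4 + E\right) 6 = 24 + 6 E$)
$C{\left(4,K \right)} \left(40 + 6\right) = \left(24 + 6 \cdot 4\right) \left(40 + 6\right) = \left(24 + 24\right) 46 = 48 \cdot 46 = 2208$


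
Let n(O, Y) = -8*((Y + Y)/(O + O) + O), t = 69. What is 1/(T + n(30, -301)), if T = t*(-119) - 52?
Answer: -15/126341 ≈ -0.00011873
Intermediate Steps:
T = -8263 (T = 69*(-119) - 52 = -8211 - 52 = -8263)
n(O, Y) = -8*O - 8*Y/O (n(O, Y) = -8*((2*Y)/((2*O)) + O) = -8*((2*Y)*(1/(2*O)) + O) = -8*(Y/O + O) = -8*(O + Y/O) = -8*O - 8*Y/O)
1/(T + n(30, -301)) = 1/(-8263 + (-8*30 - 8*(-301)/30)) = 1/(-8263 + (-240 - 8*(-301)*1/30)) = 1/(-8263 + (-240 + 1204/15)) = 1/(-8263 - 2396/15) = 1/(-126341/15) = -15/126341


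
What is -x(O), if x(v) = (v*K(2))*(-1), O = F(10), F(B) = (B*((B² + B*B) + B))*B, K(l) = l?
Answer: 42000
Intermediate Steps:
F(B) = B²*(B + 2*B²) (F(B) = (B*((B² + B²) + B))*B = (B*(2*B² + B))*B = (B*(B + 2*B²))*B = B²*(B + 2*B²))
O = 21000 (O = 10³*(1 + 2*10) = 1000*(1 + 20) = 1000*21 = 21000)
x(v) = -2*v (x(v) = (v*2)*(-1) = (2*v)*(-1) = -2*v)
-x(O) = -(-2)*21000 = -1*(-42000) = 42000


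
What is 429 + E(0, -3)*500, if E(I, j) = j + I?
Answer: -1071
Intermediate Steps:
E(I, j) = I + j
429 + E(0, -3)*500 = 429 + (0 - 3)*500 = 429 - 3*500 = 429 - 1500 = -1071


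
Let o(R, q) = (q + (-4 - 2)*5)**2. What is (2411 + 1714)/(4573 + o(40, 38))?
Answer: 4125/4637 ≈ 0.88958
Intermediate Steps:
o(R, q) = (-30 + q)**2 (o(R, q) = (q - 6*5)**2 = (q - 30)**2 = (-30 + q)**2)
(2411 + 1714)/(4573 + o(40, 38)) = (2411 + 1714)/(4573 + (-30 + 38)**2) = 4125/(4573 + 8**2) = 4125/(4573 + 64) = 4125/4637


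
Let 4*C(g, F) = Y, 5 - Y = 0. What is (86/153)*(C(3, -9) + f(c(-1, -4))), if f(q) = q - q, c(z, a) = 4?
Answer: 215/306 ≈ 0.70261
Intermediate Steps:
Y = 5 (Y = 5 - 1*0 = 5 + 0 = 5)
C(g, F) = 5/4 (C(g, F) = (1/4)*5 = 5/4)
f(q) = 0
(86/153)*(C(3, -9) + f(c(-1, -4))) = (86/153)*(5/4 + 0) = (86*(1/153))*(5/4) = (86/153)*(5/4) = 215/306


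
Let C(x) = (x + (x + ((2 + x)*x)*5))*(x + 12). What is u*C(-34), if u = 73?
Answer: -8627432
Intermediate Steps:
C(x) = (12 + x)*(2*x + 5*x*(2 + x)) (C(x) = (x + (x + (x*(2 + x))*5))*(12 + x) = (x + (x + 5*x*(2 + x)))*(12 + x) = (2*x + 5*x*(2 + x))*(12 + x) = (12 + x)*(2*x + 5*x*(2 + x)))
u*C(-34) = 73*(-34*(144 + 5*(-34)**2 + 72*(-34))) = 73*(-34*(144 + 5*1156 - 2448)) = 73*(-34*(144 + 5780 - 2448)) = 73*(-34*3476) = 73*(-118184) = -8627432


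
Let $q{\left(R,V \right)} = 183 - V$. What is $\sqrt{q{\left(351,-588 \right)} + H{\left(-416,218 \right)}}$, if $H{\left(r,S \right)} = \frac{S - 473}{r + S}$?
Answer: $\frac{\sqrt{3364086}}{66} \approx 27.79$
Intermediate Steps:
$H{\left(r,S \right)} = \frac{-473 + S}{S + r}$
$\sqrt{q{\left(351,-588 \right)} + H{\left(-416,218 \right)}} = \sqrt{\left(183 - -588\right) + \frac{-473 + 218}{218 - 416}} = \sqrt{\left(183 + 588\right) + \frac{1}{-198} \left(-255\right)} = \sqrt{771 - - \frac{85}{66}} = \sqrt{771 + \frac{85}{66}} = \sqrt{\frac{50971}{66}} = \frac{\sqrt{3364086}}{66}$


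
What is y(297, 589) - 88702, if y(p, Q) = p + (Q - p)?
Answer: -88113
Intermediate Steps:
y(p, Q) = Q
y(297, 589) - 88702 = 589 - 88702 = -88113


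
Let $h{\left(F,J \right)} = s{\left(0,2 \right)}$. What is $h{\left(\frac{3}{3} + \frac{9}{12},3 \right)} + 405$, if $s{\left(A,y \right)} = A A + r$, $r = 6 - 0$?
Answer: $411$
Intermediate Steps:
$r = 6$ ($r = 6 + 0 = 6$)
$s{\left(A,y \right)} = 6 + A^{2}$ ($s{\left(A,y \right)} = A A + 6 = A^{2} + 6 = 6 + A^{2}$)
$h{\left(F,J \right)} = 6$ ($h{\left(F,J \right)} = 6 + 0^{2} = 6 + 0 = 6$)
$h{\left(\frac{3}{3} + \frac{9}{12},3 \right)} + 405 = 6 + 405 = 411$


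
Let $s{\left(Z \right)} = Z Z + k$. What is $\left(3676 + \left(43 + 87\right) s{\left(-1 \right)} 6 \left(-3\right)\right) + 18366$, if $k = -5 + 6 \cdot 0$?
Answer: $31402$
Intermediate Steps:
$k = -5$ ($k = -5 + 0 = -5$)
$s{\left(Z \right)} = -5 + Z^{2}$ ($s{\left(Z \right)} = Z Z - 5 = Z^{2} - 5 = -5 + Z^{2}$)
$\left(3676 + \left(43 + 87\right) s{\left(-1 \right)} 6 \left(-3\right)\right) + 18366 = \left(3676 + \left(43 + 87\right) \left(-5 + \left(-1\right)^{2}\right) 6 \left(-3\right)\right) + 18366 = \left(3676 + 130 \left(-5 + 1\right) 6 \left(-3\right)\right) + 18366 = \left(3676 + 130 \left(-4\right) 6 \left(-3\right)\right) + 18366 = \left(3676 + 130 \left(\left(-24\right) \left(-3\right)\right)\right) + 18366 = \left(3676 + 130 \cdot 72\right) + 18366 = \left(3676 + 9360\right) + 18366 = 13036 + 18366 = 31402$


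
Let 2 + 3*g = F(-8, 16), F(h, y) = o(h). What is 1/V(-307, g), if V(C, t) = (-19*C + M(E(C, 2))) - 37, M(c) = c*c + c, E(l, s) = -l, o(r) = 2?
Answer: 1/100352 ≈ 9.9649e-6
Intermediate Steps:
F(h, y) = 2
g = 0 (g = -2/3 + (1/3)*2 = -2/3 + 2/3 = 0)
M(c) = c + c**2 (M(c) = c**2 + c = c + c**2)
V(C, t) = -37 - 19*C - C*(1 - C) (V(C, t) = (-19*C + (-C)*(1 - C)) - 37 = (-19*C - C*(1 - C)) - 37 = -37 - 19*C - C*(1 - C))
1/V(-307, g) = 1/(-37 + (-307)**2 - 20*(-307)) = 1/(-37 + 94249 + 6140) = 1/100352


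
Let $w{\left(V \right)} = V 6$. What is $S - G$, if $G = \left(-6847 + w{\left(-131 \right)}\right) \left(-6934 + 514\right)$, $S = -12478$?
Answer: $-49016338$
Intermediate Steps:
$w{\left(V \right)} = 6 V$
$G = 49003860$ ($G = \left(-6847 + 6 \left(-131\right)\right) \left(-6934 + 514\right) = \left(-6847 - 786\right) \left(-6420\right) = \left(-7633\right) \left(-6420\right) = 49003860$)
$S - G = -12478 - 49003860 = -49016338$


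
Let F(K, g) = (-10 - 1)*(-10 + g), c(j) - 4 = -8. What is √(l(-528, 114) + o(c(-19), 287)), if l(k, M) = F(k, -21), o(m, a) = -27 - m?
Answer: √318 ≈ 17.833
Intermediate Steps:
c(j) = -4 (c(j) = 4 - 8 = -4)
F(K, g) = 110 - 11*g (F(K, g) = -11*(-10 + g) = 110 - 11*g)
l(k, M) = 341 (l(k, M) = 110 - 11*(-21) = 110 + 231 = 341)
√(l(-528, 114) + o(c(-19), 287)) = √(341 + (-27 - 1*(-4))) = √(341 + (-27 + 4)) = √(341 - 23) = √318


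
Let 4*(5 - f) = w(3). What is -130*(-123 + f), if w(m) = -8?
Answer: 15080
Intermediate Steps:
f = 7 (f = 5 - 1/4*(-8) = 5 + 2 = 7)
-130*(-123 + f) = -130*(-123 + 7) = -130*(-116) = 15080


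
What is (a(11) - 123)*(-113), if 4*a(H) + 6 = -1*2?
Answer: 14125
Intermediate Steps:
a(H) = -2 (a(H) = -3/2 + (-1*2)/4 = -3/2 + (1/4)*(-2) = -3/2 - 1/2 = -2)
(a(11) - 123)*(-113) = (-2 - 123)*(-113) = -125*(-113) = 14125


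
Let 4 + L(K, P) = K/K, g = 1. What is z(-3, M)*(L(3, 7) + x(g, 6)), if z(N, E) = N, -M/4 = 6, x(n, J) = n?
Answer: 6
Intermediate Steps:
L(K, P) = -3 (L(K, P) = -4 + K/K = -4 + 1 = -3)
M = -24 (M = -4*6 = -24)
z(-3, M)*(L(3, 7) + x(g, 6)) = -3*(-3 + 1) = -3*(-2) = 6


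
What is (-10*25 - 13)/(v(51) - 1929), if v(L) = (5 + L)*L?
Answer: -263/927 ≈ -0.28371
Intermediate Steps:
v(L) = L*(5 + L)
(-10*25 - 13)/(v(51) - 1929) = (-10*25 - 13)/(51*(5 + 51) - 1929) = (-250 - 13)/(51*56 - 1929) = -263/(2856 - 1929) = -263/927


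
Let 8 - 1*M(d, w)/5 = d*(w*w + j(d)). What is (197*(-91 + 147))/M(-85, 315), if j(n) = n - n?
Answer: 11032/42170665 ≈ 0.00026160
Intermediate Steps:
j(n) = 0
M(d, w) = 40 - 5*d*w² (M(d, w) = 40 - 5*d*(w*w + 0) = 40 - 5*d*(w² + 0) = 40 - 5*d*w²)
(197*(-91 + 147))/M(-85, 315) = (197*(-91 + 147))/(40 - 5*(-85)*315²) = (197*56)/(40 - 5*(-85)*99225) = 11032/(40 + 42170625) = 11032/42170665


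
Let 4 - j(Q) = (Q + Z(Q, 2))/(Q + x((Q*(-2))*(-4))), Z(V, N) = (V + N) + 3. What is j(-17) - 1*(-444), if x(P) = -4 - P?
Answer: 51549/115 ≈ 448.25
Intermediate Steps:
Z(V, N) = 3 + N + V (Z(V, N) = (N + V) + 3 = 3 + N + V)
j(Q) = 4 - (5 + 2*Q)/(-4 - 7*Q) (j(Q) = 4 - (Q + (3 + 2 + Q))/(Q + (-4 - Q*(-2)*(-4))) = 4 - (Q + (5 + Q))/(Q + (-4 - (-2*Q)*(-4))) = 4 - (5 + 2*Q)/(Q + (-4 - 8*Q)) = 4 - (5 + 2*Q)/(-4 - 7*Q))
j(-17) - 1*(-444) = 3*(7 + 10*(-17))/(4 + 7*(-17)) - 1*(-444) = 3*(7 - 170)/(4 - 119) + 444 = 3*(-163)/(-115) + 444 = 3*(-1/115)*(-163) + 444 = 489/115 + 444 = 51549/115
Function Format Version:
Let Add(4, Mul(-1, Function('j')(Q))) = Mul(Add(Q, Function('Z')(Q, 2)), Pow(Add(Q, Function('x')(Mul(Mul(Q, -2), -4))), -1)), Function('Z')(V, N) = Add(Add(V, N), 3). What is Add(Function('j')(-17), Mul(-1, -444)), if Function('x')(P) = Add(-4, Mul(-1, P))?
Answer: Rational(51549, 115) ≈ 448.25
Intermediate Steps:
Function('Z')(V, N) = Add(3, N, V) (Function('Z')(V, N) = Add(Add(N, V), 3) = Add(3, N, V))
Function('j')(Q) = Add(4, Mul(-1, Pow(Add(-4, Mul(-7, Q)), -1), Add(5, Mul(2, Q)))) (Function('j')(Q) = Add(4, Mul(-1, Mul(Add(Q, Add(3, 2, Q)), Pow(Add(Q, Add(-4, Mul(-1, Mul(Mul(Q, -2), -4)))), -1)))) = Add(4, Mul(-1, Mul(Add(Q, Add(5, Q)), Pow(Add(Q, Add(-4, Mul(-1, Mul(Mul(-2, Q), -4)))), -1)))) = Add(4, Mul(-1, Mul(Add(5, Mul(2, Q)), Pow(Add(Q, Add(-4, Mul(-1, Mul(8, Q)))), -1)))) = Add(4, Mul(-1, Mul(Add(5, Mul(2, Q)), Pow(Add(Q, Add(-4, Mul(-8, Q))), -1)))) = Add(4, Mul(-1, Mul(Add(5, Mul(2, Q)), Pow(Add(-4, Mul(-7, Q)), -1)))) = Add(4, Mul(-1, Mul(Pow(Add(-4, Mul(-7, Q)), -1), Add(5, Mul(2, Q))))) = Add(4, Mul(-1, Pow(Add(-4, Mul(-7, Q)), -1), Add(5, Mul(2, Q)))))
Add(Function('j')(-17), Mul(-1, -444)) = Add(Mul(3, Pow(Add(4, Mul(7, -17)), -1), Add(7, Mul(10, -17))), Mul(-1, -444)) = Add(Mul(3, Pow(Add(4, -119), -1), Add(7, -170)), 444) = Add(Mul(3, Pow(-115, -1), -163), 444) = Add(Mul(3, Rational(-1, 115), -163), 444) = Add(Rational(489, 115), 444) = Rational(51549, 115)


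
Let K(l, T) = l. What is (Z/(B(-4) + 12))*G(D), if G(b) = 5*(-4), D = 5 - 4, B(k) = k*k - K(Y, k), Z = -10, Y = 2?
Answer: 100/13 ≈ 7.6923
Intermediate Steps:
B(k) = -2 + k² (B(k) = k*k - 1*2 = k² - 2 = -2 + k²)
D = 1
G(b) = -20
(Z/(B(-4) + 12))*G(D) = (-10/((-2 + (-4)²) + 12))*(-20) = (-10/((-2 + 16) + 12))*(-20) = (-10/(14 + 12))*(-20) = (-10/26)*(-20) = ((1/26)*(-10))*(-20) = -5/13*(-20) = 100/13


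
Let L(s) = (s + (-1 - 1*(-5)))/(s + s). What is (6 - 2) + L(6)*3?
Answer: 13/2 ≈ 6.5000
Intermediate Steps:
L(s) = (4 + s)/(2*s) (L(s) = (s + (-1 + 5))/((2*s)) = (s + 4)*(1/(2*s)) = (4 + s)*(1/(2*s)) = (4 + s)/(2*s))
(6 - 2) + L(6)*3 = (6 - 2) + ((½)*(4 + 6)/6)*3 = 4 + ((½)*(⅙)*10)*3 = 4 + (⅚)*3 = 4 + 5/2 = 13/2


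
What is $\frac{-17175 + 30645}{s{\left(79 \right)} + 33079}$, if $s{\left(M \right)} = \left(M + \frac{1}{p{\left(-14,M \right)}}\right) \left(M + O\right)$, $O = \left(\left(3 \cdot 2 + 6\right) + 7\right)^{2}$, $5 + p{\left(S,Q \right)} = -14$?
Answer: $\frac{255930}{1288501} \approx 0.19863$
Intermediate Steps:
$p{\left(S,Q \right)} = -19$ ($p{\left(S,Q \right)} = -5 - 14 = -19$)
$O = 361$ ($O = \left(\left(6 + 6\right) + 7\right)^{2} = \left(12 + 7\right)^{2} = 19^{2} = 361$)
$s{\left(M \right)} = \left(361 + M\right) \left(- \frac{1}{19} + M\right)$ ($s{\left(M \right)} = \left(M + \frac{1}{-19}\right) \left(M + 361\right) = \left(M - \frac{1}{19}\right) \left(361 + M\right) = \left(- \frac{1}{19} + M\right) \left(361 + M\right) = \left(361 + M\right) \left(- \frac{1}{19} + M\right)$)
$\frac{-17175 + 30645}{s{\left(79 \right)} + 33079} = \frac{-17175 + 30645}{\left(-19 + 79^{2} + \frac{6858}{19} \cdot 79\right) + 33079} = \frac{13470}{\left(-19 + 6241 + \frac{541782}{19}\right) + 33079} = \frac{13470}{\frac{660000}{19} + 33079} = \frac{13470}{\frac{1288501}{19}} = 13470 \cdot \frac{19}{1288501} = \frac{255930}{1288501}$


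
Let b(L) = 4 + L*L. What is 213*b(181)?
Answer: 6978945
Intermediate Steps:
b(L) = 4 + L**2
213*b(181) = 213*(4 + 181**2) = 213*(4 + 32761) = 213*32765 = 6978945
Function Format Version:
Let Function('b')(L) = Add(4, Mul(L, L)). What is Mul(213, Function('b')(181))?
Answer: 6978945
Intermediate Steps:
Function('b')(L) = Add(4, Pow(L, 2))
Mul(213, Function('b')(181)) = Mul(213, Add(4, Pow(181, 2))) = Mul(213, Add(4, 32761)) = Mul(213, 32765) = 6978945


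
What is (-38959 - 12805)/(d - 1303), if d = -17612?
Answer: 51764/18915 ≈ 2.7367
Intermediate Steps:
(-38959 - 12805)/(d - 1303) = (-38959 - 12805)/(-17612 - 1303) = -51764/(-18915) = -51764*(-1/18915) = 51764/18915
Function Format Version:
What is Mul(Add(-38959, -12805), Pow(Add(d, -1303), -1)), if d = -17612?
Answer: Rational(51764, 18915) ≈ 2.7367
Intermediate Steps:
Mul(Add(-38959, -12805), Pow(Add(d, -1303), -1)) = Mul(Add(-38959, -12805), Pow(Add(-17612, -1303), -1)) = Mul(-51764, Pow(-18915, -1)) = Mul(-51764, Rational(-1, 18915)) = Rational(51764, 18915)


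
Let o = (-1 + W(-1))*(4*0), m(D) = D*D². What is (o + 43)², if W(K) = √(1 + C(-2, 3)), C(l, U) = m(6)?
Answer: 1849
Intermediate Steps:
m(D) = D³
C(l, U) = 216 (C(l, U) = 6³ = 216)
W(K) = √217 (W(K) = √(1 + 216) = √217)
o = 0 (o = (-1 + √217)*(4*0) = (-1 + √217)*0 = 0)
(o + 43)² = (0 + 43)² = 43² = 1849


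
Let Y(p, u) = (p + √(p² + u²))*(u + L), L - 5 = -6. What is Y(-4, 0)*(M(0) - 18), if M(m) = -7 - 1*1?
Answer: 0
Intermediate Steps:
L = -1 (L = 5 - 6 = -1)
Y(p, u) = (-1 + u)*(p + √(p² + u²)) (Y(p, u) = (p + √(p² + u²))*(u - 1) = (p + √(p² + u²))*(-1 + u) = (-1 + u)*(p + √(p² + u²)))
M(m) = -8 (M(m) = -7 - 1 = -8)
Y(-4, 0)*(M(0) - 18) = (-1*(-4) - √((-4)² + 0²) - 4*0 + 0*√((-4)² + 0²))*(-8 - 18) = (4 - √(16 + 0) + 0 + 0*√(16 + 0))*(-26) = (4 - √16 + 0 + 0*√16)*(-26) = (4 - 1*4 + 0 + 0*4)*(-26) = (4 - 4 + 0 + 0)*(-26) = 0*(-26) = 0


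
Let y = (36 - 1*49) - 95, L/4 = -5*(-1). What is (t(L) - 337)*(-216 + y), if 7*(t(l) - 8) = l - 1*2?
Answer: 740340/7 ≈ 1.0576e+5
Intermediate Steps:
L = 20 (L = 4*(-5*(-1)) = 4*5 = 20)
y = -108 (y = (36 - 49) - 95 = -13 - 95 = -108)
t(l) = 54/7 + l/7 (t(l) = 8 + (l - 1*2)/7 = 8 + (l - 2)/7 = 8 + (-2 + l)/7 = 8 + (-2/7 + l/7) = 54/7 + l/7)
(t(L) - 337)*(-216 + y) = ((54/7 + (⅐)*20) - 337)*(-216 - 108) = ((54/7 + 20/7) - 337)*(-324) = (74/7 - 337)*(-324) = -2285/7*(-324) = 740340/7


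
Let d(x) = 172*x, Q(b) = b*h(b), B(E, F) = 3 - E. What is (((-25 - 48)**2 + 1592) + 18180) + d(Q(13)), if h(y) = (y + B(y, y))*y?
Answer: 112305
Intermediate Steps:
h(y) = 3*y (h(y) = (y + (3 - y))*y = 3*y)
Q(b) = 3*b**2 (Q(b) = b*(3*b) = 3*b**2)
(((-25 - 48)**2 + 1592) + 18180) + d(Q(13)) = (((-25 - 48)**2 + 1592) + 18180) + 172*(3*13**2) = (((-73)**2 + 1592) + 18180) + 172*(3*169) = ((5329 + 1592) + 18180) + 172*507 = (6921 + 18180) + 87204 = 25101 + 87204 = 112305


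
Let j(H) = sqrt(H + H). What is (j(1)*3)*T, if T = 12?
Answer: 36*sqrt(2) ≈ 50.912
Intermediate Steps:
j(H) = sqrt(2)*sqrt(H) (j(H) = sqrt(2*H) = sqrt(2)*sqrt(H))
(j(1)*3)*T = ((sqrt(2)*sqrt(1))*3)*12 = ((sqrt(2)*1)*3)*12 = (sqrt(2)*3)*12 = (3*sqrt(2))*12 = 36*sqrt(2)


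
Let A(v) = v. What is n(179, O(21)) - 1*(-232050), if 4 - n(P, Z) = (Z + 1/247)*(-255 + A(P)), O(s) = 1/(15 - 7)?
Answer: 6033659/26 ≈ 2.3206e+5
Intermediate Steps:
O(s) = ⅛ (O(s) = 1/8 = ⅛)
n(P, Z) = 4 - (-255 + P)*(1/247 + Z) (n(P, Z) = 4 - (Z + 1/247)*(-255 + P) = 4 - (1/247 + Z)*(-255 + P) = 4 - (-255 + P)*(1/247 + Z))
n(179, O(21)) - 1*(-232050) = (1243/247 + 255*(⅛) - 1/247*179 - 1*179*⅛) - 1*(-232050) = (1243/247 + 255/8 - 179/247 - 179/8) + 232050 = 359/26 + 232050 = 6033659/26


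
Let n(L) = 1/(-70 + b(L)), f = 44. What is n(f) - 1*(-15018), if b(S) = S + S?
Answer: 270325/18 ≈ 15018.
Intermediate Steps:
b(S) = 2*S
n(L) = 1/(-70 + 2*L)
n(f) - 1*(-15018) = 1/(2*(-35 + 44)) - 1*(-15018) = (½)/9 + 15018 = (½)*(⅑) + 15018 = 1/18 + 15018 = 270325/18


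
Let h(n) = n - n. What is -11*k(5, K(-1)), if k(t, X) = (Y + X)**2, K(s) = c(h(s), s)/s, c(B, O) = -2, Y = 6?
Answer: -704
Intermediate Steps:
h(n) = 0
K(s) = -2/s
k(t, X) = (6 + X)**2
-11*k(5, K(-1)) = -11*(6 - 2/(-1))**2 = -11*(6 - 2*(-1))**2 = -11*(6 + 2)**2 = -11*8**2 = -11*64 = -704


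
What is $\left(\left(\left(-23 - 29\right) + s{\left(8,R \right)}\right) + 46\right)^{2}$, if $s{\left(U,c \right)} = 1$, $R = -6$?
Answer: $25$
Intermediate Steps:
$\left(\left(\left(-23 - 29\right) + s{\left(8,R \right)}\right) + 46\right)^{2} = \left(\left(\left(-23 - 29\right) + 1\right) + 46\right)^{2} = \left(\left(-52 + 1\right) + 46\right)^{2} = \left(-51 + 46\right)^{2} = \left(-5\right)^{2} = 25$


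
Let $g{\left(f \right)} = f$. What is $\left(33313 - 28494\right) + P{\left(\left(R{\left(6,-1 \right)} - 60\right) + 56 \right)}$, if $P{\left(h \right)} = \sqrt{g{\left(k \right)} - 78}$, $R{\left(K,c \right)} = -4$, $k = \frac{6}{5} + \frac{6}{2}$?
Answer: $4819 + \frac{3 i \sqrt{205}}{5} \approx 4819.0 + 8.5907 i$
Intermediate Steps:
$k = \frac{21}{5}$ ($k = 6 \cdot \frac{1}{5} + 6 \cdot \frac{1}{2} = \frac{6}{5} + 3 = \frac{21}{5} \approx 4.2$)
$P{\left(h \right)} = \frac{3 i \sqrt{205}}{5}$ ($P{\left(h \right)} = \sqrt{\frac{21}{5} - 78} = \sqrt{- \frac{369}{5}} = \frac{3 i \sqrt{205}}{5}$)
$\left(33313 - 28494\right) + P{\left(\left(R{\left(6,-1 \right)} - 60\right) + 56 \right)} = \left(33313 - 28494\right) + \frac{3 i \sqrt{205}}{5} = 4819 + \frac{3 i \sqrt{205}}{5}$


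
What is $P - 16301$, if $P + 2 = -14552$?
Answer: $-30855$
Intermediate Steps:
$P = -14554$ ($P = -2 - 14552 = -14554$)
$P - 16301 = -14554 - 16301 = -30855$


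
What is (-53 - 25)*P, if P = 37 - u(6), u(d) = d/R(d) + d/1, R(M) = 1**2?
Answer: -1950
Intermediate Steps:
R(M) = 1
u(d) = 2*d (u(d) = d/1 + d/1 = d*1 + d*1 = d + d = 2*d)
P = 25 (P = 37 - 2*6 = 37 - 1*12 = 37 - 12 = 25)
(-53 - 25)*P = (-53 - 25)*25 = -78*25 = -1950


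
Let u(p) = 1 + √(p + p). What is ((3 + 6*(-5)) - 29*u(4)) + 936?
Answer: 880 - 58*√2 ≈ 797.98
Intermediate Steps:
u(p) = 1 + √2*√p (u(p) = 1 + √(2*p) = 1 + √2*√p)
((3 + 6*(-5)) - 29*u(4)) + 936 = ((3 + 6*(-5)) - 29*(1 + √2*√4)) + 936 = ((3 - 30) - 29*(1 + √2*2)) + 936 = (-27 - 29*(1 + 2*√2)) + 936 = (-27 + (-29 - 58*√2)) + 936 = (-56 - 58*√2) + 936 = 880 - 58*√2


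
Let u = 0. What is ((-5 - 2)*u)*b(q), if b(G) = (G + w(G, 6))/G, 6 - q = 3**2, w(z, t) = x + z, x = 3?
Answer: 0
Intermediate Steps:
w(z, t) = 3 + z
q = -3 (q = 6 - 1*3**2 = 6 - 1*9 = 6 - 9 = -3)
b(G) = (3 + 2*G)/G (b(G) = (G + (3 + G))/G = (3 + 2*G)/G)
((-5 - 2)*u)*b(q) = ((-5 - 2)*0)*(2 + 3/(-3)) = (-7*0)*(2 + 3*(-1/3)) = 0*(2 - 1) = 0*1 = 0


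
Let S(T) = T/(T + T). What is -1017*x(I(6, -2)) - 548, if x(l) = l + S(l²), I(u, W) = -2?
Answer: 1955/2 ≈ 977.50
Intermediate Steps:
S(T) = ½ (S(T) = T/((2*T)) = T*(1/(2*T)) = ½)
x(l) = ½ + l (x(l) = l + ½ = ½ + l)
-1017*x(I(6, -2)) - 548 = -1017*(½ - 2) - 548 = -1017*(-3/2) - 548 = 3051/2 - 548 = 1955/2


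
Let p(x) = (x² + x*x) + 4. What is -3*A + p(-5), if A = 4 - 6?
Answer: 60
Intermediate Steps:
A = -2
p(x) = 4 + 2*x² (p(x) = (x² + x²) + 4 = 2*x² + 4 = 4 + 2*x²)
-3*A + p(-5) = -3*(-2) + (4 + 2*(-5)²) = 6 + (4 + 2*25) = 6 + (4 + 50) = 6 + 54 = 60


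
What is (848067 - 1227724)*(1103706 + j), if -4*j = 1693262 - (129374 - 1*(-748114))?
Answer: -683202262925/2 ≈ -3.4160e+11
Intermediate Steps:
j = -407887/2 (j = -(1693262 - (129374 - 1*(-748114)))/4 = -(1693262 - (129374 + 748114))/4 = -(1693262 - 1*877488)/4 = -(1693262 - 877488)/4 = -1/4*815774 = -407887/2 ≈ -2.0394e+5)
(848067 - 1227724)*(1103706 + j) = (848067 - 1227724)*(1103706 - 407887/2) = -379657*1799525/2 = -683202262925/2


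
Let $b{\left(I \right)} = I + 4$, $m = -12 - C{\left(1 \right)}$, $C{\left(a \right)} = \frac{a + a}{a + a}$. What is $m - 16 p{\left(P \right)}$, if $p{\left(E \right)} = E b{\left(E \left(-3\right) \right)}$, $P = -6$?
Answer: $2099$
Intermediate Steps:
$C{\left(a \right)} = 1$ ($C{\left(a \right)} = \frac{2 a}{2 a} = 2 a \frac{1}{2 a} = 1$)
$m = -13$ ($m = -12 - 1 = -13$)
$b{\left(I \right)} = 4 + I$
$p{\left(E \right)} = E \left(4 - 3 E\right)$ ($p{\left(E \right)} = E \left(4 + E \left(-3\right)\right) = E \left(4 - 3 E\right)$)
$m - 16 p{\left(P \right)} = -13 - 16 \left(- 6 \left(4 - -18\right)\right) = -13 - 16 \left(- 6 \left(4 + 18\right)\right) = -13 - 16 \left(\left(-6\right) 22\right) = -13 - -2112 = -13 + 2112 = 2099$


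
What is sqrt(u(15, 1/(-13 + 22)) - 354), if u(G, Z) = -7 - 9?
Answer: I*sqrt(370) ≈ 19.235*I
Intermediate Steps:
u(G, Z) = -16
sqrt(u(15, 1/(-13 + 22)) - 354) = sqrt(-16 - 354) = sqrt(-370) = I*sqrt(370)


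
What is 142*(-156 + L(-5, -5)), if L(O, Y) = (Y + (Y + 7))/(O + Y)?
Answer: -110547/5 ≈ -22109.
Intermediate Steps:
L(O, Y) = (7 + 2*Y)/(O + Y) (L(O, Y) = (Y + (7 + Y))/(O + Y) = (7 + 2*Y)/(O + Y))
142*(-156 + L(-5, -5)) = 142*(-156 + (7 + 2*(-5))/(-5 - 5)) = 142*(-156 + (7 - 10)/(-10)) = 142*(-156 - ⅒*(-3)) = 142*(-156 + 3/10) = 142*(-1557/10) = -110547/5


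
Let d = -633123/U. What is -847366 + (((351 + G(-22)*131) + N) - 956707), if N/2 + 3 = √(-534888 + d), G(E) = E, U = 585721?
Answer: -1806610 + 6*I*√20389323351145499/585721 ≈ -1.8066e+6 + 1462.7*I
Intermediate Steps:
d = -633123/585721 ≈ -1.0809
N = -6 + 6*I*√20389323351145499/585721 (N = -6 + 2*√(-534888 - 633123/585721) = -6 + 2*√(-313295767371/585721) = -6 + 2*(3*I*√20389323351145499/585721) = -6 + 6*I*√20389323351145499/585721 ≈ -6.0 + 1462.7*I)
-847366 + (((351 + G(-22)*131) + N) - 956707) = -847366 + (((351 - 22*131) + (-6 + 6*I*√20389323351145499/585721)) - 956707) = -847366 + (((351 - 2882) + (-6 + 6*I*√20389323351145499/585721)) - 956707) = -847366 + ((-2531 + (-6 + 6*I*√20389323351145499/585721)) - 956707) = -847366 + ((-2537 + 6*I*√20389323351145499/585721) - 956707) = -847366 + (-959244 + 6*I*√20389323351145499/585721) = -1806610 + 6*I*√20389323351145499/585721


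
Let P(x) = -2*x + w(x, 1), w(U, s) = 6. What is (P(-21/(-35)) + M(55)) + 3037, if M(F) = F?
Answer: 15484/5 ≈ 3096.8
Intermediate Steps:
P(x) = 6 - 2*x (P(x) = -2*x + 6 = 6 - 2*x)
(P(-21/(-35)) + M(55)) + 3037 = ((6 - (-42)/(-35)) + 55) + 3037 = ((6 - (-42)*(-1)/35) + 55) + 3037 = ((6 - 2*⅗) + 55) + 3037 = ((6 - 6/5) + 55) + 3037 = (24/5 + 55) + 3037 = 299/5 + 3037 = 15484/5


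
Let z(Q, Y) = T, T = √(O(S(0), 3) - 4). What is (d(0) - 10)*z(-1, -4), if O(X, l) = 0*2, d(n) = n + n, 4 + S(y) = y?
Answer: -20*I ≈ -20.0*I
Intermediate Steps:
S(y) = -4 + y
d(n) = 2*n
O(X, l) = 0
T = 2*I (T = √(0 - 4) = √(-4) = 2*I ≈ 2.0*I)
z(Q, Y) = 2*I
(d(0) - 10)*z(-1, -4) = (2*0 - 10)*(2*I) = (0 - 10)*(2*I) = -20*I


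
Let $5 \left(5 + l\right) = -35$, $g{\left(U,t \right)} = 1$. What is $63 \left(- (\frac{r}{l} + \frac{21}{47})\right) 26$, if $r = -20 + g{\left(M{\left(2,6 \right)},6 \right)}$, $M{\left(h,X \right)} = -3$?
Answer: $- \frac{312585}{94} \approx -3325.4$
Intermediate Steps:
$l = -12$ ($l = -5 + \frac{1}{5} \left(-35\right) = -5 - 7 = -12$)
$r = -19$ ($r = -20 + 1 = -19$)
$63 \left(- (\frac{r}{l} + \frac{21}{47})\right) 26 = 63 \left(- (- \frac{19}{-12} + \frac{21}{47})\right) 26 = 63 \left(- (\left(-19\right) \left(- \frac{1}{12}\right) + 21 \cdot \frac{1}{47})\right) 26 = 63 \left(- (\frac{19}{12} + \frac{21}{47})\right) 26 = 63 \left(\left(-1\right) \frac{1145}{564}\right) 26 = 63 \left(- \frac{1145}{564}\right) 26 = \left(- \frac{24045}{188}\right) 26 = - \frac{312585}{94}$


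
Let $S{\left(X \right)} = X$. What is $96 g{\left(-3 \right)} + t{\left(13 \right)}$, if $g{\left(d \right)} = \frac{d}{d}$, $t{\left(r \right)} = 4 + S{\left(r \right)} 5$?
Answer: $165$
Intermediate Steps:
$t{\left(r \right)} = 4 + 5 r$ ($t{\left(r \right)} = 4 + r 5 = 4 + 5 r$)
$g{\left(d \right)} = 1$
$96 g{\left(-3 \right)} + t{\left(13 \right)} = 96 \cdot 1 + \left(4 + 5 \cdot 13\right) = 96 + \left(4 + 65\right) = 96 + 69 = 165$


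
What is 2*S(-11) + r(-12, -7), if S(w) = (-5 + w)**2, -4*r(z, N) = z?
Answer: 515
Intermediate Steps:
r(z, N) = -z/4
2*S(-11) + r(-12, -7) = 2*(-5 - 11)**2 - 1/4*(-12) = 2*(-16)**2 + 3 = 2*256 + 3 = 512 + 3 = 515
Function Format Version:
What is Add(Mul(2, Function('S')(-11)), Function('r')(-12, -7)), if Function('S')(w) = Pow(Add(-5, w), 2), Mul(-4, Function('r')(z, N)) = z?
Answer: 515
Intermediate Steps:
Function('r')(z, N) = Mul(Rational(-1, 4), z)
Add(Mul(2, Function('S')(-11)), Function('r')(-12, -7)) = Add(Mul(2, Pow(Add(-5, -11), 2)), Mul(Rational(-1, 4), -12)) = Add(Mul(2, Pow(-16, 2)), 3) = Add(Mul(2, 256), 3) = Add(512, 3) = 515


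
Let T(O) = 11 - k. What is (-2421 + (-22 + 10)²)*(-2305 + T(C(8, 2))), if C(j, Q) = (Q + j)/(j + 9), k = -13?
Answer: 5193837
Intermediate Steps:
C(j, Q) = (Q + j)/(9 + j)
T(O) = 24 (T(O) = 11 - 1*(-13) = 11 + 13 = 24)
(-2421 + (-22 + 10)²)*(-2305 + T(C(8, 2))) = (-2421 + (-22 + 10)²)*(-2305 + 24) = (-2421 + (-12)²)*(-2281) = (-2421 + 144)*(-2281) = -2277*(-2281) = 5193837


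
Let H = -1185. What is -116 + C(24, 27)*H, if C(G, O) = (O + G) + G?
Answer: -88991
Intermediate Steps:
C(G, O) = O + 2*G (C(G, O) = (G + O) + G = O + 2*G)
-116 + C(24, 27)*H = -116 + (27 + 2*24)*(-1185) = -116 + (27 + 48)*(-1185) = -116 + 75*(-1185) = -116 - 88875 = -88991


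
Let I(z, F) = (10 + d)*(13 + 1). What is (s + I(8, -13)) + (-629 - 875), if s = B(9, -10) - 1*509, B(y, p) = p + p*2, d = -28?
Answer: -2295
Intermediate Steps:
I(z, F) = -252 (I(z, F) = (10 - 28)*(13 + 1) = -18*14 = -252)
B(y, p) = 3*p (B(y, p) = p + 2*p = 3*p)
s = -539 (s = 3*(-10) - 1*509 = -30 - 509 = -539)
(s + I(8, -13)) + (-629 - 875) = (-539 - 252) + (-629 - 875) = -791 - 1504 = -2295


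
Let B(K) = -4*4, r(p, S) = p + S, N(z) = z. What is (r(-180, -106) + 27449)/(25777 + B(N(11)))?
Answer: 27163/25761 ≈ 1.0544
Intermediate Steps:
r(p, S) = S + p
B(K) = -16
(r(-180, -106) + 27449)/(25777 + B(N(11))) = ((-106 - 180) + 27449)/(25777 - 16) = (-286 + 27449)/25761 = 27163*(1/25761) = 27163/25761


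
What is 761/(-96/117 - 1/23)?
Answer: -682617/775 ≈ -880.80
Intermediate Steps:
761/(-96/117 - 1/23) = 761/(-96*1/117 - 1*1/23) = 761/(-32/39 - 1/23) = 761/(-775/897) = 761*(-897/775) = -682617/775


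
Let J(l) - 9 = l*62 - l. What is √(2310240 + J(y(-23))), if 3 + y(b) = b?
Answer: √2308663 ≈ 1519.4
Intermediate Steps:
y(b) = -3 + b
J(l) = 9 + 61*l (J(l) = 9 + (l*62 - l) = 9 + (62*l - l) = 9 + 61*l)
√(2310240 + J(y(-23))) = √(2310240 + (9 + 61*(-3 - 23))) = √(2310240 + (9 + 61*(-26))) = √(2310240 + (9 - 1586)) = √(2310240 - 1577) = √2308663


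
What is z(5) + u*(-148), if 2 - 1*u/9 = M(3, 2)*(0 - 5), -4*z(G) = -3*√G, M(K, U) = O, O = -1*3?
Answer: 17316 + 3*√5/4 ≈ 17318.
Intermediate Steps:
O = -3
M(K, U) = -3
z(G) = 3*√G/4 (z(G) = -(-3)*√G/4 = 3*√G/4)
u = -117 (u = 18 - (-27)*(0 - 5) = 18 - (-27)*(-5) = 18 - 9*15 = 18 - 135 = -117)
z(5) + u*(-148) = 3*√5/4 - 117*(-148) = 3*√5/4 + 17316 = 17316 + 3*√5/4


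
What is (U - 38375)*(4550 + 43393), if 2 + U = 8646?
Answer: -1425393333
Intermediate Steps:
U = 8644 (U = -2 + 8646 = 8644)
(U - 38375)*(4550 + 43393) = (8644 - 38375)*(4550 + 43393) = -29731*47943 = -1425393333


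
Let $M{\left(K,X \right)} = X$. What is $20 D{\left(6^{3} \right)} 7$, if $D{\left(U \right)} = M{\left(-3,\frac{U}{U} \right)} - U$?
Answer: $-30100$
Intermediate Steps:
$D{\left(U \right)} = 1 - U$ ($D{\left(U \right)} = \frac{U}{U} - U = 1 - U$)
$20 D{\left(6^{3} \right)} 7 = 20 \left(1 - 6^{3}\right) 7 = 20 \left(1 - 216\right) 7 = 20 \left(-215\right) 7 = \left(-4300\right) 7 = -30100$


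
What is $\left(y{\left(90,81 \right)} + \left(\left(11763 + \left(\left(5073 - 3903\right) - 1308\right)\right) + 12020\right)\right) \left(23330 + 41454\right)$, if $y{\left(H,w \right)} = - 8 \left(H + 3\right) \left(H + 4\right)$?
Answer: $-2998916144$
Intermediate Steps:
$y{\left(H,w \right)} = - 8 \left(3 + H\right) \left(4 + H\right)$
$\left(y{\left(90,81 \right)} + \left(\left(11763 + \left(\left(5073 - 3903\right) - 1308\right)\right) + 12020\right)\right) \left(23330 + 41454\right) = \left(\left(-96 - 5040 - 8 \cdot 90^{2}\right) + \left(\left(11763 + \left(\left(5073 - 3903\right) - 1308\right)\right) + 12020\right)\right) \left(23330 + 41454\right) = \left(\left(-96 - 5040 - 64800\right) + \left(\left(11763 + \left(1170 - 1308\right)\right) + 12020\right)\right) 64784 = \left(\left(-96 - 5040 - 64800\right) + \left(\left(11763 - 138\right) + 12020\right)\right) 64784 = \left(-69936 + \left(11625 + 12020\right)\right) 64784 = \left(-69936 + 23645\right) 64784 = \left(-46291\right) 64784 = -2998916144$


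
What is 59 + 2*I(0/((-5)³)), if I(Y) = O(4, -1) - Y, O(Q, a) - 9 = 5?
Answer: 87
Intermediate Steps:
O(Q, a) = 14 (O(Q, a) = 9 + 5 = 14)
I(Y) = 14 - Y
59 + 2*I(0/((-5)³)) = 59 + 2*(14 - 0/((-5)³)) = 59 + 2*(14 - 0/(-125)) = 59 + 2*(14 - 0*(-1)/125) = 59 + 2*(14 - 1*0) = 59 + 2*(14 + 0) = 59 + 2*14 = 59 + 28 = 87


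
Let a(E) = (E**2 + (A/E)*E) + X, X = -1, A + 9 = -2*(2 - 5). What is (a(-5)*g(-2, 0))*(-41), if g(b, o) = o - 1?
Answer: 861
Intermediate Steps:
A = -3 (A = -9 - 2*(2 - 5) = -9 - 2*(-3) = -9 + 6 = -3)
a(E) = -4 + E**2 (a(E) = (E**2 + (-3/E)*E) - 1 = (E**2 - 3) - 1 = (-3 + E**2) - 1 = -4 + E**2)
g(b, o) = -1 + o
(a(-5)*g(-2, 0))*(-41) = ((-4 + (-5)**2)*(-1 + 0))*(-41) = ((-4 + 25)*(-1))*(-41) = (21*(-1))*(-41) = -21*(-41) = 861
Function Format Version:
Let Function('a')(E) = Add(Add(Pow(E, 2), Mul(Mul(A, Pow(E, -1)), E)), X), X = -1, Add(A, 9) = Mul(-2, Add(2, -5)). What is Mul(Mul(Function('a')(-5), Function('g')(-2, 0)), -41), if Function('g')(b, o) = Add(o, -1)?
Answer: 861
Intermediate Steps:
A = -3 (A = Add(-9, Mul(-2, Add(2, -5))) = Add(-9, Mul(-2, -3)) = Add(-9, 6) = -3)
Function('a')(E) = Add(-4, Pow(E, 2)) (Function('a')(E) = Add(Add(Pow(E, 2), Mul(Mul(-3, Pow(E, -1)), E)), -1) = Add(Add(Pow(E, 2), -3), -1) = Add(Add(-3, Pow(E, 2)), -1) = Add(-4, Pow(E, 2)))
Function('g')(b, o) = Add(-1, o)
Mul(Mul(Function('a')(-5), Function('g')(-2, 0)), -41) = Mul(Mul(Add(-4, Pow(-5, 2)), Add(-1, 0)), -41) = Mul(Mul(Add(-4, 25), -1), -41) = Mul(Mul(21, -1), -41) = Mul(-21, -41) = 861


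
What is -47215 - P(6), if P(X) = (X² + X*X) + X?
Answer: -47293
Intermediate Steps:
P(X) = X + 2*X² (P(X) = (X² + X²) + X = 2*X² + X = X + 2*X²)
-47215 - P(6) = -47215 - 6*(1 + 2*6) = -47215 - 6*(1 + 12) = -47215 - 6*13 = -47215 - 1*78 = -47215 - 78 = -47293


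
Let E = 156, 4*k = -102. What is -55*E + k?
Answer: -17211/2 ≈ -8605.5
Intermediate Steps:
k = -51/2 (k = (1/4)*(-102) = -51/2 ≈ -25.500)
-55*E + k = -55*156 - 51/2 = -8580 - 51/2 = -17211/2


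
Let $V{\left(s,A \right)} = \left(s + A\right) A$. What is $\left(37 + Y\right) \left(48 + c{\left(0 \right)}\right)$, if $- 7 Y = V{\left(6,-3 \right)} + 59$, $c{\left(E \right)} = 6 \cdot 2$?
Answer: $\frac{12540}{7} \approx 1791.4$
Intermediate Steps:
$c{\left(E \right)} = 12$
$V{\left(s,A \right)} = A \left(A + s\right)$ ($V{\left(s,A \right)} = \left(A + s\right) A = A \left(A + s\right)$)
$Y = - \frac{50}{7}$ ($Y = - \frac{- 3 \left(-3 + 6\right) + 59}{7} = - \frac{\left(-3\right) 3 + 59}{7} = - \frac{-9 + 59}{7} = \left(- \frac{1}{7}\right) 50 = - \frac{50}{7} \approx -7.1429$)
$\left(37 + Y\right) \left(48 + c{\left(0 \right)}\right) = \left(37 - \frac{50}{7}\right) \left(48 + 12\right) = \frac{209}{7} \cdot 60 = \frac{12540}{7}$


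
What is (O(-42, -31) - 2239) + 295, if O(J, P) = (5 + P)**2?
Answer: -1268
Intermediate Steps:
(O(-42, -31) - 2239) + 295 = ((5 - 31)**2 - 2239) + 295 = ((-26)**2 - 2239) + 295 = (676 - 2239) + 295 = -1563 + 295 = -1268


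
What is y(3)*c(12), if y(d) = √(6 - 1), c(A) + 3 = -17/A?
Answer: -53*√5/12 ≈ -9.8760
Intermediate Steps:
c(A) = -3 - 17/A
y(d) = √5
y(3)*c(12) = √5*(-3 - 17/12) = √5*(-53/12) = -53*√5/12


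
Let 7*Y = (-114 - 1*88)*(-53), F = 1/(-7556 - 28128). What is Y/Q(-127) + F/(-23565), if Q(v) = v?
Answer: -9002605381871/747554285940 ≈ -12.043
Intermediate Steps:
F = -1/35684 (F = 1/(-35684) = -1/35684 ≈ -2.8024e-5)
Y = 10706/7 (Y = ((-114 - 1*88)*(-53))/7 = ((-114 - 88)*(-53))/7 = (-202*(-53))/7 = (⅐)*10706 = 10706/7 ≈ 1529.4)
Y/Q(-127) + F/(-23565) = (10706/7)/(-127) - 1/35684/(-23565) = (10706/7)*(-1/127) - 1/35684*(-1/23565) = -10706/889 + 1/840893460 = -9002605381871/747554285940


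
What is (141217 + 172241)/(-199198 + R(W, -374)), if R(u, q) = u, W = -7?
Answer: -313458/199205 ≈ -1.5735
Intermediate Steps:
(141217 + 172241)/(-199198 + R(W, -374)) = (141217 + 172241)/(-199198 - 7) = 313458/(-199205) = 313458*(-1/199205) = -313458/199205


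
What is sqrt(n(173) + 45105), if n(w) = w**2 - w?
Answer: sqrt(74861) ≈ 273.61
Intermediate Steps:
sqrt(n(173) + 45105) = sqrt(173*(-1 + 173) + 45105) = sqrt(173*172 + 45105) = sqrt(29756 + 45105) = sqrt(74861)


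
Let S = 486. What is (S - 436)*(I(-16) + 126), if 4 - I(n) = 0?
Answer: 6500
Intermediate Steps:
I(n) = 4 (I(n) = 4 - 1*0 = 4 + 0 = 4)
(S - 436)*(I(-16) + 126) = (486 - 436)*(4 + 126) = 50*130 = 6500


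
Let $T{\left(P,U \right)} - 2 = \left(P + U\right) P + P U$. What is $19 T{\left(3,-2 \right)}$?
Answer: $-19$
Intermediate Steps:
$T{\left(P,U \right)} = 2 + P U + P \left(P + U\right)$ ($T{\left(P,U \right)} = 2 + \left(\left(P + U\right) P + P U\right) = 2 + \left(P \left(P + U\right) + P U\right) = 2 + \left(P U + P \left(P + U\right)\right) = 2 + P U + P \left(P + U\right)$)
$19 T{\left(3,-2 \right)} = 19 \left(2 + 3^{2} + 2 \cdot 3 \left(-2\right)\right) = 19 \left(2 + 9 - 12\right) = 19 \left(-1\right) = -19$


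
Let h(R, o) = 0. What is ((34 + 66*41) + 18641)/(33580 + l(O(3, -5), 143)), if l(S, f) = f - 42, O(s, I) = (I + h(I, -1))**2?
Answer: 7127/11227 ≈ 0.63481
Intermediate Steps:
O(s, I) = I**2 (O(s, I) = (I + 0)**2 = I**2)
l(S, f) = -42 + f
((34 + 66*41) + 18641)/(33580 + l(O(3, -5), 143)) = ((34 + 66*41) + 18641)/(33580 + (-42 + 143)) = ((34 + 2706) + 18641)/(33580 + 101) = (2740 + 18641)/33681 = 21381*(1/33681) = 7127/11227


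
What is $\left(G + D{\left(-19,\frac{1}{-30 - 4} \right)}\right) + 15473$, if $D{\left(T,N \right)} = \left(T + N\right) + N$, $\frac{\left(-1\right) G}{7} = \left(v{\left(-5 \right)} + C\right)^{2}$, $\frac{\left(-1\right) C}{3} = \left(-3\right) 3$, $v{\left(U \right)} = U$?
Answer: $\frac{205121}{17} \approx 12066.0$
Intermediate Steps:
$C = 27$ ($C = - 3 \left(\left(-3\right) 3\right) = \left(-3\right) \left(-9\right) = 27$)
$G = -3388$ ($G = - 7 \left(-5 + 27\right)^{2} = - 7 \cdot 22^{2} = \left(-7\right) 484 = -3388$)
$D{\left(T,N \right)} = T + 2 N$ ($D{\left(T,N \right)} = \left(N + T\right) + N = T + 2 N$)
$\left(G + D{\left(-19,\frac{1}{-30 - 4} \right)}\right) + 15473 = \left(-3388 - \left(19 - \frac{2}{-30 - 4}\right)\right) + 15473 = \left(-3388 - \left(19 - \frac{2}{-34}\right)\right) + 15473 = \left(-3388 + \left(-19 + 2 \left(- \frac{1}{34}\right)\right)\right) + 15473 = \left(-3388 - \frac{324}{17}\right) + 15473 = - \frac{57920}{17} + 15473 = \frac{205121}{17}$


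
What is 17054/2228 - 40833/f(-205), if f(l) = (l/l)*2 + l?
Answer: 47218943/226142 ≈ 208.80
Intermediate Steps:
f(l) = 2 + l (f(l) = 1*2 + l = 2 + l)
17054/2228 - 40833/f(-205) = 17054/2228 - 40833/(2 - 205) = 17054*(1/2228) - 40833/(-203) = 8527/1114 - 40833*(-1/203) = 8527/1114 + 40833/203 = 47218943/226142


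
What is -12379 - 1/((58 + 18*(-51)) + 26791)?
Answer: -320999850/25931 ≈ -12379.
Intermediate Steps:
-12379 - 1/((58 + 18*(-51)) + 26791) = -12379 - 1/((58 - 918) + 26791) = -12379 - 1/(-860 + 26791) = -12379 - 1/25931 = -320999850/25931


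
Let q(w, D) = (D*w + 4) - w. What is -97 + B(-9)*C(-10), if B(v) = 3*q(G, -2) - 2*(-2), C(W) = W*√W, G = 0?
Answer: -97 - 160*I*√10 ≈ -97.0 - 505.96*I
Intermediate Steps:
q(w, D) = 4 - w + D*w (q(w, D) = (4 + D*w) - w = 4 - w + D*w)
C(W) = W^(3/2)
B(v) = 16 (B(v) = 3*(4 - 1*0 - 2*0) - 2*(-2) = 3*(4 + 0 + 0) + 4 = 3*4 + 4 = 12 + 4 = 16)
-97 + B(-9)*C(-10) = -97 + 16*(-10)^(3/2) = -97 + 16*(-10*I*√10) = -97 - 160*I*√10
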